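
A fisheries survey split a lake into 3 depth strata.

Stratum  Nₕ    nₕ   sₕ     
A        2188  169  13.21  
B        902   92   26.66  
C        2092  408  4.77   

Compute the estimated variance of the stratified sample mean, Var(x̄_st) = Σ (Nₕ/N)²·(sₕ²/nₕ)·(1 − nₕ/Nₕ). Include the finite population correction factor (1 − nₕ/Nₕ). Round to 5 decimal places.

N = 5182; Wₕ = Nₕ/N.
stratum A: (2188/5182)²·13.21²/169·(1 − 169/2188) = 0.16986650
stratum B: (902/5182)²·26.66²/92·(1 − 92/902) = 0.21019830
stratum C: (2092/5182)²·4.77²/408·(1 − 408/2092) = 0.00731620
Sum = 0.38738101 → 0.38738.

0.38738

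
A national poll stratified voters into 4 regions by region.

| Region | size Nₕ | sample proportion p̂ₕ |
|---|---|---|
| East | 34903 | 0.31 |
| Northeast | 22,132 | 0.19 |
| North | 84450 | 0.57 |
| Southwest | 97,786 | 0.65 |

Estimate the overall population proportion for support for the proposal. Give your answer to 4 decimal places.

0.5296

N = 34903 + 22132 + 84450 + 97786 = 239271.
Overall proportion = Σ (Nₕ/N)·p̂ₕ.
Σ Nₕp̂ₕ = 10819.93 + 4205.08 + 48136.5 + 63560.9 = 126722.41.
126722.41 / 239271 = 0.529619... → 0.5296.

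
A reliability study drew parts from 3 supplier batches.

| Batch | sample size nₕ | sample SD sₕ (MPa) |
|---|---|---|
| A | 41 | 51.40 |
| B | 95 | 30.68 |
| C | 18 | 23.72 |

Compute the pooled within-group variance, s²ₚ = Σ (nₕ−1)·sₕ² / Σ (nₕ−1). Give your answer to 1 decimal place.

A: (41−1)·51.40² = 40·2641.96 = 105678.4
B: (95−1)·30.68² = 94·941.2624 = 88478.6656
C: (18−1)·23.72² = 17·562.6384 = 9564.8528
Numerator = 203721.9184; denominator = Σ(nₕ−1) = 151.
s²ₚ = 203721.9184/151 = 1349.152... → 1349.2.

1349.2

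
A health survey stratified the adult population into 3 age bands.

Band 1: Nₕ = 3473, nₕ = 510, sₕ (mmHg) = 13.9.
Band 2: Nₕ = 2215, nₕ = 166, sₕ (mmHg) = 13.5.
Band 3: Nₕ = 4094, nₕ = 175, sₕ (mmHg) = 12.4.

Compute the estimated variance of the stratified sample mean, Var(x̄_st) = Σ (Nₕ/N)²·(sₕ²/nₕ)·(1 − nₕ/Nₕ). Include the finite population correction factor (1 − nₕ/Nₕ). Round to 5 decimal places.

0.24014

N = 9782. Term for each stratum: Wₕ²sₕ²/nₕ·(1−nₕ/Nₕ).
Var(x̄_st) = 0.04074183 + 0.05207387 + 0.14732387 = 0.24013956 → 0.24014.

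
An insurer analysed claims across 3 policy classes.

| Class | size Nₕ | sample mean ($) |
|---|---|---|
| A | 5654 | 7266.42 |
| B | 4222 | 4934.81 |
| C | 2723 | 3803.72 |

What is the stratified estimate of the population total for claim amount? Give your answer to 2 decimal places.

72276636.06

A: 5654·7266.42 = 41084338.68
B: 4222·4934.81 = 20834767.82
C: 2723·3803.72 = 10357529.56
τ̂ = Σ Nₕx̄ₕ = 72276636.06.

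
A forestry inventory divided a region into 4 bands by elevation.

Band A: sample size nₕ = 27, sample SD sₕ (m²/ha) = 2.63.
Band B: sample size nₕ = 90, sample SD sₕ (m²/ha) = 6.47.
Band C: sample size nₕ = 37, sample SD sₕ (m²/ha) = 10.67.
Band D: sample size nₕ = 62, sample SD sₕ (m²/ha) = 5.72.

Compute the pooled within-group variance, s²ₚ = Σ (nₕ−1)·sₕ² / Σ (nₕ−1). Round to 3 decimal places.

47.169

A: (27−1)·2.63² = 26·6.9169 = 179.8394
B: (90−1)·6.47² = 89·41.8609 = 3725.6201
C: (37−1)·10.67² = 36·113.8489 = 4098.5604
D: (62−1)·5.72² = 61·32.7184 = 1995.8224
Numerator = 9999.8423; denominator = Σ(nₕ−1) = 212.
s²ₚ = 9999.8423/212 = 47.16907... → 47.169.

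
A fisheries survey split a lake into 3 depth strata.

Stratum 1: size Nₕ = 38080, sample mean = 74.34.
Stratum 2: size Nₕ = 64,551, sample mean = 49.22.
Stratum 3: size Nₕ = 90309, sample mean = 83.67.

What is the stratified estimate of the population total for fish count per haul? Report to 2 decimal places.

Population total = Σ Nₕ·x̄ₕ (each stratum's size times its mean).
38080·74.34 + 64551·49.22 + 90309·83.67 = 2830867.2 + 3177200.22 + 7556154.03 = 13564221.45.

13564221.45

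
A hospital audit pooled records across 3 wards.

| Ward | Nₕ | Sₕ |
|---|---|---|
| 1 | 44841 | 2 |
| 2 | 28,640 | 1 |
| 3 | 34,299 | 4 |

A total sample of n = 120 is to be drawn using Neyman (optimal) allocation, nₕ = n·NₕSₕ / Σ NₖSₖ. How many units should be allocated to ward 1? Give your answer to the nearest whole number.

1: NₕSₕ = 44841·2 = 89682
2: NₕSₕ = 28640·1 = 28640
3: NₕSₕ = 34299·4 = 137196
Σ NₕSₕ = 255518.
n_1 = 120·89682/255518 = 42.118... → 42.

42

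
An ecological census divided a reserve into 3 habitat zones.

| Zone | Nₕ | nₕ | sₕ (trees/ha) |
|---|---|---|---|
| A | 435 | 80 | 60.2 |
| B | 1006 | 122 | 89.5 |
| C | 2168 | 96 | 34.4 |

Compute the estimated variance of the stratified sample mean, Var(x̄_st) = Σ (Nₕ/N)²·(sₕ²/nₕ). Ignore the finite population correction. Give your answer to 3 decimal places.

10.208

N = 3609; Wₕ = Nₕ/N.
zone A: (435/3609)²·60.2²/80 = 0.658124
zone B: (1006/3609)²·89.5²/122 = 5.101624
zone C: (2168/3609)²·34.4²/96 = 4.448263
Sum = 10.208011 → 10.208.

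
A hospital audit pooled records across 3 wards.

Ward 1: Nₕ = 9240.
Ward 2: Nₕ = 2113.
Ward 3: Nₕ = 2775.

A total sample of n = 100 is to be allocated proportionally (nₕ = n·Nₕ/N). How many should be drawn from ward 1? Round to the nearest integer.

Share of ward 1 = 9240/14128 = 0.65402.
Allocate 100 × 0.65402 = 65.402... → 65.

65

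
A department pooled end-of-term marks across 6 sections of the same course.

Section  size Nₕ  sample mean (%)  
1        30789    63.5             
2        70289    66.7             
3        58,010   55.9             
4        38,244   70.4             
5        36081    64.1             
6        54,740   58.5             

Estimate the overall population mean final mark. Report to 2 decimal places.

62.79

x̄_st = (Σ Nₕx̄ₕ) / (Σ Nₕ) = (30789·63.5 + 70289·66.7 + 58010·55.9 + 38244·70.4 + 36081·64.1 + 54740·58.5) / 288153
= 18093596.5 / 288153 = 62.7916... → 62.79.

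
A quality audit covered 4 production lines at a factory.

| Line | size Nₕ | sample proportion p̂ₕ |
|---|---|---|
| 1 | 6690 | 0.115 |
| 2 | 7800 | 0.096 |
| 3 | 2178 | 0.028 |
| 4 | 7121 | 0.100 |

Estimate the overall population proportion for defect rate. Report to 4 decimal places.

N = 6690 + 7800 + 2178 + 7121 = 23789.
Overall proportion = Σ (Nₕ/N)·p̂ₕ.
Σ Nₕp̂ₕ = 769.35 + 748.8 + 60.984 + 712.1 = 2291.234.
2291.234 / 23789 = 0.096315... → 0.0963.

0.0963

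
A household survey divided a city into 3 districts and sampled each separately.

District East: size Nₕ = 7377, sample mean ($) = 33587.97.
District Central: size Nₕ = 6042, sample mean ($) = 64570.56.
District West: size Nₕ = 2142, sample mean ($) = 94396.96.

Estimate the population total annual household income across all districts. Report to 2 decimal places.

Population total = Σ Nₕ·x̄ₕ (each stratum's size times its mean).
7377·33587.97 + 6042·64570.56 + 2142·94396.96 = 247778454.69 + 390135323.52 + 202198288.32 = 840112066.53.

840112066.53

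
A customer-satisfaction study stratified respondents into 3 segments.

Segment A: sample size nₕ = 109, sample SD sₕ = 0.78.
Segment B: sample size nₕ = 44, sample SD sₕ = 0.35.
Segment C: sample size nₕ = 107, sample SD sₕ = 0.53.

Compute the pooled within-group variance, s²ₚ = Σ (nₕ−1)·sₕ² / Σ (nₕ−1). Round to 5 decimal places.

Degrees of freedom: 108 + 43 + 106 = 257.
Σ(nₕ−1)sₕ² = 108·0.6084 + 43·0.1225 + 106·0.2809 = 100.7501.
s²ₚ = 100.7501 / 257 = 0.3920237... → 0.39202.

0.39202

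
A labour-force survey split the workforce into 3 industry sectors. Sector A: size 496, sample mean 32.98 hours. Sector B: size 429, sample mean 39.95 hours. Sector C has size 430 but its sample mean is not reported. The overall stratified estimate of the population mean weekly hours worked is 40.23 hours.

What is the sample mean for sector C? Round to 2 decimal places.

N = 496 + 429 + 430 = 1355.
Overall total = μ·N = 40.23·1355 = 54511.65.
Subtract the known strata: 496·32.98 + 429·39.95 = 33496.63.
Remaining total for sector C: 54511.65 − 33496.63 = 21015.02.
Divide by its size: 21015.02 / 430 = 48.8721... → 48.87.

48.87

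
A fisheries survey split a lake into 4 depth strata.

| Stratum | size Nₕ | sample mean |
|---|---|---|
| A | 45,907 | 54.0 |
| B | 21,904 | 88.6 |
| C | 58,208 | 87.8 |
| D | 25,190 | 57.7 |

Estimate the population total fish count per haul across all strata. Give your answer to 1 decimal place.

10983797.8

Estimate total by summing Nₕ·x̄ₕ over strata.
45907·54.0 + 21904·88.6 + 58208·87.8 + 25190·57.7 = 2478978 + 1940694.4 + 5110662.4 + 1453463 = 10983797.8.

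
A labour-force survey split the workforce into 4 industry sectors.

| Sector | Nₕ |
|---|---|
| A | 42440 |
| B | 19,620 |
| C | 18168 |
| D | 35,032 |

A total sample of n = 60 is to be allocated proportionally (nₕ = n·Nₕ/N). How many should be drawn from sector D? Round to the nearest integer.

18

N = 42440 + 19620 + 18168 + 35032 = 115260.
n_D = 60·35032/115260 = 18.236... → 18.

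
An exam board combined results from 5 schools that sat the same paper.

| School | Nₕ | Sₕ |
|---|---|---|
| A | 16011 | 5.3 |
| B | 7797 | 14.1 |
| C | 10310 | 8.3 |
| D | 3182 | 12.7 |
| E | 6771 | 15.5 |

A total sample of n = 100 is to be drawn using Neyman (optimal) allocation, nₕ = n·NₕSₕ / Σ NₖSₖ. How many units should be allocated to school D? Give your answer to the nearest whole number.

9

Σ NₕSₕ = 16011·5.3 + 7797·14.1 + 10310·8.3 + 3182·12.7 + 6771·15.5 = 425730.9.
Share for D: 40411.4/425730.9 = 0.09492.
n_D = 100 × 0.09492 = 9.492... → 9.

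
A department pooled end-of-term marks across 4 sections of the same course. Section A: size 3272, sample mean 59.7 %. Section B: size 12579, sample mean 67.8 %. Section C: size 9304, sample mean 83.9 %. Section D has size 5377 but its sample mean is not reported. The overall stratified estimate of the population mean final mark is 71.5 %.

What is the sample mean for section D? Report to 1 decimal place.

Σ Nₕx̄ₕ = N·μ, so 5377·x̄_D = 30532·71.5 − (3272·59.7 + 12579·67.8 + 9304·83.9).
= 2183038 − 1828800.2 = 354237.8.
x̄_D = 354237.8 / 5377 = 65.880... → 65.9.

65.9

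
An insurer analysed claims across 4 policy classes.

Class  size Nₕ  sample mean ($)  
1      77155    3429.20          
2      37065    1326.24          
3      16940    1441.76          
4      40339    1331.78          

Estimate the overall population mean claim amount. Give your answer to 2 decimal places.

2285.05

N = 171499; weights Wₕ = Nₕ/N = (0.4499, 0.2161, 0.0988, 0.2352).
x̄_st = Σ Wₕ·x̄ₕ = 0.4499·3429.20 + 0.2161·1326.24 + 0.0988·1441.76 + 0.2352·1331.78 ≈ 2285.0460...
→ 2285.05.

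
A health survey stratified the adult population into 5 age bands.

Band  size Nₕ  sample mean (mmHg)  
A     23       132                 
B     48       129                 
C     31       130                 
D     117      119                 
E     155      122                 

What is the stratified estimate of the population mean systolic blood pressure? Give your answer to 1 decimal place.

123.2

N = 23 + 48 + 31 + 117 + 155 = 374.
Overall mean = Σ (Nₕ/N)·x̄ₕ — weight by population share, not a simple average.
Σ Nₕx̄ₕ = 23·132 + 48·129 + 31·130 + 117·119 + 155·122 = 3036 + 6192 + 4030 + 13923 + 18910 = 46091.
Divide by N: 46091 / 374 = 123.238... → 123.2.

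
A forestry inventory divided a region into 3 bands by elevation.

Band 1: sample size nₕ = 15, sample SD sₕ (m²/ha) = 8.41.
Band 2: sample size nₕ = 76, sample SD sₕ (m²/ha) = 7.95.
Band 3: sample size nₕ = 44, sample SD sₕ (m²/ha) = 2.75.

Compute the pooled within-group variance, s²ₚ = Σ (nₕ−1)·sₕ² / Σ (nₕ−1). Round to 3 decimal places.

45.876

1: (15−1)·8.41² = 14·70.7281 = 990.1934
2: (76−1)·7.95² = 75·63.2025 = 4740.1875
3: (44−1)·2.75² = 43·7.5625 = 325.1875
Numerator = 6055.5684; denominator = Σ(nₕ−1) = 132.
s²ₚ = 6055.5684/132 = 45.87552... → 45.876.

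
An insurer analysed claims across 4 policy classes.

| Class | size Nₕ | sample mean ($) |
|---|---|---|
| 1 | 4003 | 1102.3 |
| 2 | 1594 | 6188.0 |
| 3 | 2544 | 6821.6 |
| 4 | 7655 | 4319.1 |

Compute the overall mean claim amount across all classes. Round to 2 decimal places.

N = 15796; weights Wₕ = Nₕ/N = (0.2534, 0.1009, 0.1611, 0.4846).
x̄_st = Σ Wₕ·x̄ₕ = 0.2534·1102.3 + 0.1009·6188.0 + 0.1611·6821.6 + 0.4846·4319.1 ≈ 4095.5330...
→ 4095.53.

4095.53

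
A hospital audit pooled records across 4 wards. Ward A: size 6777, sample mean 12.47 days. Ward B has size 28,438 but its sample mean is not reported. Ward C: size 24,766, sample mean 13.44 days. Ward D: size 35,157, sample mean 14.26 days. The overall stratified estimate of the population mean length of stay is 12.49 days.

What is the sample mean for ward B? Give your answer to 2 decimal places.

9.48

Σ Nₕx̄ₕ = N·μ, so 28438·x̄_B = 95138·12.49 − (6777·12.47 + 24766·13.44 + 35157·14.26).
= 1188273.62 − 918703.05 = 269570.57.
x̄_B = 269570.57 / 28438 = 9.4792... → 9.48.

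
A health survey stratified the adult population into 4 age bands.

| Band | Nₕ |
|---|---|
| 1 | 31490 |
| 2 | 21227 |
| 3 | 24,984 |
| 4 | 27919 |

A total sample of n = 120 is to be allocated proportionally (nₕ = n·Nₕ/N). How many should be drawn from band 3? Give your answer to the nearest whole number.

28

Share of band 3 = 24984/105620 = 0.23655.
Allocate 120 × 0.23655 = 28.386... → 28.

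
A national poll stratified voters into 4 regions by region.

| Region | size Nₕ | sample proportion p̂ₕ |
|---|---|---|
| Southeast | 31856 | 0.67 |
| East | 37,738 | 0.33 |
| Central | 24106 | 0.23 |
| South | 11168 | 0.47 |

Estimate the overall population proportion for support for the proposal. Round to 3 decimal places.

0.425

N = 31856 + 37738 + 24106 + 11168 = 104868.
Overall proportion = Σ (Nₕ/N)·p̂ₕ.
Σ Nₕp̂ₕ = 21343.52 + 12453.54 + 5544.38 + 5248.96 = 44590.4.
44590.4 / 104868 = 0.42521... → 0.425.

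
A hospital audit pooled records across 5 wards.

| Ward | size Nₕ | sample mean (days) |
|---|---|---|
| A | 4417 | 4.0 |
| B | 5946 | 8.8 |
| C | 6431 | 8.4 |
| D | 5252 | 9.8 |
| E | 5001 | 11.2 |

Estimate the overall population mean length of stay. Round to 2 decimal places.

N = 4417 + 5946 + 6431 + 5252 + 5001 = 27047.
The stratified mean weights each stratum mean by its population share Nₕ/N.
Σ Nₕx̄ₕ = 4417·4.0 + 5946·8.8 + 6431·8.4 + 5252·9.8 + 5001·11.2 = 17668 + 52324.8 + 54020.4 + 51469.6 + 56011.2 = 231494.
Divide by N: 231494 / 27047 = 8.5590... → 8.56.

8.56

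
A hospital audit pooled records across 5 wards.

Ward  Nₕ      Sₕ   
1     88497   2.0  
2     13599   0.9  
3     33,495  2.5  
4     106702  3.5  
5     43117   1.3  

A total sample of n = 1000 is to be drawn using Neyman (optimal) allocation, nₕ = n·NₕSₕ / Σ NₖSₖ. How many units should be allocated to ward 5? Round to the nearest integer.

80

1: NₕSₕ = 88497·2.0 = 176994
2: NₕSₕ = 13599·0.9 = 12239.1
3: NₕSₕ = 33495·2.5 = 83737.5
4: NₕSₕ = 106702·3.5 = 373457
5: NₕSₕ = 43117·1.3 = 56052.1
Σ NₕSₕ = 702479.7.
n_5 = 1000·56052.1/702479.7 = 79.792... → 80.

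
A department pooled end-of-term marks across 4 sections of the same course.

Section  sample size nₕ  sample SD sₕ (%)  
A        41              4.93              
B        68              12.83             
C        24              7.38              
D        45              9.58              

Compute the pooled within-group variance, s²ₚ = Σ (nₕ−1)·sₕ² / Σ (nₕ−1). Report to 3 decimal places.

99.378

Degrees of freedom: 40 + 67 + 23 + 44 = 174.
Σ(nₕ−1)sₕ² = 40·24.3049 + 67·164.6089 + 23·54.4644 + 44·91.7764 = 17291.8351.
s²ₚ = 17291.8351 / 174 = 99.37836... → 99.378.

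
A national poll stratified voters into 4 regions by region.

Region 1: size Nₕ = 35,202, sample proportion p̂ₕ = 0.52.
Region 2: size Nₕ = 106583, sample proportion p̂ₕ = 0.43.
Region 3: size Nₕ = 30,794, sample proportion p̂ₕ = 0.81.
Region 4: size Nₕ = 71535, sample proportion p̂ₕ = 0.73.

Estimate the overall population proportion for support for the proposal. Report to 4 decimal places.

N = 35202 + 106583 + 30794 + 71535 = 244114.
Overall proportion = Σ (Nₕ/N)·p̂ₕ.
Σ Nₕp̂ₕ = 18305.04 + 45830.69 + 24943.14 + 52220.55 = 141299.42.
141299.42 / 244114 = 0.578826... → 0.5788.

0.5788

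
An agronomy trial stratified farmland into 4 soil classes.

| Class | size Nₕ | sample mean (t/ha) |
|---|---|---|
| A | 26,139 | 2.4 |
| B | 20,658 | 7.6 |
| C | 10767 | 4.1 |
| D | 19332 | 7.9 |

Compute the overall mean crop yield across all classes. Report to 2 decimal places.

N = 26139 + 20658 + 10767 + 19332 = 76896.
The stratified mean weights each stratum mean by its population share Nₕ/N.
Σ Nₕx̄ₕ = 26139·2.4 + 20658·7.6 + 10767·4.1 + 19332·7.9 = 62733.6 + 157000.8 + 44144.7 + 152722.8 = 416601.9.
Divide by N: 416601.9 / 76896 = 5.4177... → 5.42.

5.42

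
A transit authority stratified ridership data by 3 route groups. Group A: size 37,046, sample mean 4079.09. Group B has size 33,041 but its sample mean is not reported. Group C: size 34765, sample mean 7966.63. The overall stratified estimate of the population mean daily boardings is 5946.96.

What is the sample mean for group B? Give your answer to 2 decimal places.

5916.19

Σ Nₕx̄ₕ = N·μ, so 33041·x̄_B = 104852·5946.96 − (37046·4079.09 + 34765·7966.63).
= 623550649.92 − 428073860.09 = 195476789.83.
x̄_B = 195476789.83 / 33041 = 5916.1887... → 5916.19.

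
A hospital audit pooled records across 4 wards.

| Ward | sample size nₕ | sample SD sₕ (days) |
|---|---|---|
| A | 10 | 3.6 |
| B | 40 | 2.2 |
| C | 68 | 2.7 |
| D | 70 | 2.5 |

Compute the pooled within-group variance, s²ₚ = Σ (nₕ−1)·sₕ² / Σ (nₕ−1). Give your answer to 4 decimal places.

Degrees of freedom: 9 + 39 + 67 + 69 = 184.
Σ(nₕ−1)sₕ² = 9·12.96 + 39·4.84 + 67·7.29 + 69·6.25 = 1225.08.
s²ₚ = 1225.08 / 184 = 6.658043... → 6.6580.

6.6580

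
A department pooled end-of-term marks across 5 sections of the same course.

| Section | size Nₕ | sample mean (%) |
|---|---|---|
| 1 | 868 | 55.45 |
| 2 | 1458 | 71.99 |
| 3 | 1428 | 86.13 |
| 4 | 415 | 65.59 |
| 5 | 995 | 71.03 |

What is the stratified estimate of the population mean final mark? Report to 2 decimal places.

72.42

x̄_st = (Σ Nₕx̄ₕ) / (Σ Nₕ) = (868·55.45 + 1458·71.99 + 1428·86.13 + 415·65.59 + 995·71.03) / 5164
= 373980.36 / 5164 = 72.4207... → 72.42.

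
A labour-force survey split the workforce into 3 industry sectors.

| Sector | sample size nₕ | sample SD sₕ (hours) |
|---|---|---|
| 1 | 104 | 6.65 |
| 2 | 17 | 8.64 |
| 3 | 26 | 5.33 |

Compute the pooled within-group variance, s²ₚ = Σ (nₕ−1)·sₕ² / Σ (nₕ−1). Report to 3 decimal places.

44.858

Degrees of freedom: 103 + 16 + 25 = 144.
Σ(nₕ−1)sₕ² = 103·44.2225 + 16·74.6496 + 25·28.4089 = 6459.5336.
s²ₚ = 6459.5336 / 144 = 44.85787... → 44.858.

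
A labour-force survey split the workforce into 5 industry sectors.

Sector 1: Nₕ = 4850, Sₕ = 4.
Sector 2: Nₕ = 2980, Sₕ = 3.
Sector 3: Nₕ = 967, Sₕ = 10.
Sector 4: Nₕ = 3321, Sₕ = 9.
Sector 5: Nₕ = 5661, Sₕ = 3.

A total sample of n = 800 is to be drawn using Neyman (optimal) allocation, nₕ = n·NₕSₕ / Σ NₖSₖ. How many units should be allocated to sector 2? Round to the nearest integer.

84

Σ NₕSₕ = 4850·4 + 2980·3 + 967·10 + 3321·9 + 5661·3 = 84882.
Share for 2: 8940/84882 = 0.10532.
n_2 = 800 × 0.10532 = 84.258... → 84.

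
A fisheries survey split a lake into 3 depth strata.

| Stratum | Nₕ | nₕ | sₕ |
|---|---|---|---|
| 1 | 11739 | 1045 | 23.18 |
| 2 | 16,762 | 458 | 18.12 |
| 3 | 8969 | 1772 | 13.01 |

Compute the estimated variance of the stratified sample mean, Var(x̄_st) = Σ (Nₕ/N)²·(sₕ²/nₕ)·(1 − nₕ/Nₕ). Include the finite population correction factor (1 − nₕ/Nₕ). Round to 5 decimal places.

N = 37470; Wₕ = Nₕ/N.
stratum 1: (11739/37470)²·23.18²/1045·(1 − 1045/11739) = 0.04597423
stratum 2: (16762/37470)²·18.12²/458·(1 − 458/16762) = 0.13954154
stratum 3: (8969/37470)²·13.01²/1772·(1 − 1772/8969) = 0.00439156
Sum = 0.18990734 → 0.18991.

0.18991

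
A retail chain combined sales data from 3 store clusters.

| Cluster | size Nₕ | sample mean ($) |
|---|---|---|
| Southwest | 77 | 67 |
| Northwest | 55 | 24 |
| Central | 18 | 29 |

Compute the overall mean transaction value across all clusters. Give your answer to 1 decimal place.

x̄_st = (Σ Nₕx̄ₕ) / (Σ Nₕ) = (77·67 + 55·24 + 18·29) / 150
= 7001 / 150 = 46.673... → 46.7.

46.7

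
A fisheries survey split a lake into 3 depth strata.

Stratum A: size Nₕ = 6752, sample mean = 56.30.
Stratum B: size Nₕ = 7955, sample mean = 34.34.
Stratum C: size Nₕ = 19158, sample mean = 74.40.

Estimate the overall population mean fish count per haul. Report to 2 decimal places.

61.38

x̄_st = (Σ Nₕx̄ₕ) / (Σ Nₕ) = (6752·56.30 + 7955·34.34 + 19158·74.40) / 33865
= 2078667.5 / 33865 = 61.3810... → 61.38.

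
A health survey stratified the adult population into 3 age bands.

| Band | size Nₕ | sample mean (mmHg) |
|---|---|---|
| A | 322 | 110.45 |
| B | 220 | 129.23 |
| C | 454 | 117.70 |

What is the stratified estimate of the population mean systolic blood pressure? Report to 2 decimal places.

117.90

N = 996; weights Wₕ = Nₕ/N = (0.3233, 0.2209, 0.4558).
x̄_st = Σ Wₕ·x̄ₕ = 0.3233·110.45 + 0.2209·129.23 + 0.4558·117.70 ≈ 117.9029...
→ 117.90.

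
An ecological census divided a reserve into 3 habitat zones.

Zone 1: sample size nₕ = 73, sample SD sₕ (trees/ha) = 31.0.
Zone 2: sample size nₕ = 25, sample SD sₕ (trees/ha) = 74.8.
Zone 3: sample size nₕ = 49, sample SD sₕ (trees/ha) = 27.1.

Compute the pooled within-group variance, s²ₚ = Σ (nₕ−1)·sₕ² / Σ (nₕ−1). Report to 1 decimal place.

1657.8

1: (73−1)·31.0² = 72·961 = 69192
2: (25−1)·74.8² = 24·5595.04 = 134280.96
3: (49−1)·27.1² = 48·734.41 = 35251.68
Numerator = 238724.64; denominator = Σ(nₕ−1) = 144.
s²ₚ = 238724.64/144 = 1657.81 → 1657.8.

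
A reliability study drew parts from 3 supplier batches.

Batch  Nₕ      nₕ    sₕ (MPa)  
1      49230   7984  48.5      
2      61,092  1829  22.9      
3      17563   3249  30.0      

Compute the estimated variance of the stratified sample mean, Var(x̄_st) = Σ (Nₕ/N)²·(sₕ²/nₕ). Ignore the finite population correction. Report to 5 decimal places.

0.11432

N = 127885; Wₕ = Nₕ/N.
batch 1: (49230/127885)²·48.5²/7984 = 0.04365997
batch 2: (61092/127885)²·22.9²/1829 = 0.06543148
batch 3: (17563/127885)²·30.0²/3249 = 0.00522458
Sum = 0.11431602 → 0.11432.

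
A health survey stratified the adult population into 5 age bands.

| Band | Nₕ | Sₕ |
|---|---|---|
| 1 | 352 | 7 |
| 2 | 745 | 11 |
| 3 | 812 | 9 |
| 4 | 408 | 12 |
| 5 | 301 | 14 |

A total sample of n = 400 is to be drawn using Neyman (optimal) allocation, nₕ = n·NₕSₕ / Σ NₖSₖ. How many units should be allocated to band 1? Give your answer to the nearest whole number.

36

Σ NₕSₕ = 352·7 + 745·11 + 812·9 + 408·12 + 301·14 = 27077.
Share for 1: 2464/27077 = 0.09100.
n_1 = 400 × 0.09100 = 36.400... → 36.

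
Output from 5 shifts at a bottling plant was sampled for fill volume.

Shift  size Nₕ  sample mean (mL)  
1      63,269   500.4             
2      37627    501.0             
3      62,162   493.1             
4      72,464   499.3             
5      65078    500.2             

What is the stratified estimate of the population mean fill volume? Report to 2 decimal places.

x̄_st = (Σ Nₕx̄ₕ) / (Σ Nₕ) = (63269·500.4 + 37627·501.0 + 62162·493.1 + 72464·499.3 + 65078·500.2) / 300600
= 149896307.6 / 300600 = 498.6570... → 498.66.

498.66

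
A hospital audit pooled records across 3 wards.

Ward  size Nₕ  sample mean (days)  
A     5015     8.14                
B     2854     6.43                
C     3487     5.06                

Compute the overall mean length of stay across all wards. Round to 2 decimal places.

x̄_st = (Σ Nₕx̄ₕ) / (Σ Nₕ) = (5015·8.14 + 2854·6.43 + 3487·5.06) / 11356
= 76817.54 / 11356 = 6.7645... → 6.76.

6.76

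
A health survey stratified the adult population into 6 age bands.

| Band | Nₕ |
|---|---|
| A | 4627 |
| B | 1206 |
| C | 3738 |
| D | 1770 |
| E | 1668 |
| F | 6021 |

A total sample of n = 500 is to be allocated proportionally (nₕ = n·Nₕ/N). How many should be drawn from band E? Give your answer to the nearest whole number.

44

Share of band E = 1668/19030 = 0.08765.
Allocate 500 × 0.08765 = 43.826... → 44.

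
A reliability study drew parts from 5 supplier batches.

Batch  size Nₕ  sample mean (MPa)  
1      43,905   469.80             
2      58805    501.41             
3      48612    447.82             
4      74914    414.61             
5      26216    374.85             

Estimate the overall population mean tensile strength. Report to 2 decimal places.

446.69

N = 43905 + 58805 + 48612 + 74914 + 26216 = 252452.
Overall mean = Σ (Nₕ/N)·x̄ₕ — weight by population share, not a simple average.
Σ Nₕx̄ₕ = 43905·469.80 + 58805·501.41 + 48612·447.82 + 74914·414.61 + 26216·374.85 = 20626569 + 29485415.05 + 21769425.84 + 31060093.54 + 9827067.6 = 112768571.03.
Divide by N: 112768571.03 / 252452 = 446.6931... → 446.69.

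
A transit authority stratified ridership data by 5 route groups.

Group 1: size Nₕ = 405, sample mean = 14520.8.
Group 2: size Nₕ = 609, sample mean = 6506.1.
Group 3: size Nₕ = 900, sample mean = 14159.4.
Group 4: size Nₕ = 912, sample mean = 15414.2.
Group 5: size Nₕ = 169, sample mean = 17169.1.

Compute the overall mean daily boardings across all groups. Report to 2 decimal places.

13203.98

N = 2995; weights Wₕ = Nₕ/N = (0.1352, 0.2033, 0.3005, 0.3045, 0.0564).
x̄_st = Σ Wₕ·x̄ₕ = 0.1352·14520.8 + 0.2033·6506.1 + 0.3005·14159.4 + 0.3045·15414.2 + 0.0564·17169.1 ≈ 13203.9824...
→ 13203.98.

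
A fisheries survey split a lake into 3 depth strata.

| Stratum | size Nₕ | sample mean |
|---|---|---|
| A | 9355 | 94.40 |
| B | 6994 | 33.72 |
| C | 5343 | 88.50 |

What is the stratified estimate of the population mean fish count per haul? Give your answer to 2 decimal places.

N = 21692; weights Wₕ = Nₕ/N = (0.4313, 0.3224, 0.2463).
x̄_st = Σ Wₕ·x̄ₕ = 0.4313·94.40 + 0.3224·33.72 + 0.2463·88.50 ≈ 73.3821...
→ 73.38.

73.38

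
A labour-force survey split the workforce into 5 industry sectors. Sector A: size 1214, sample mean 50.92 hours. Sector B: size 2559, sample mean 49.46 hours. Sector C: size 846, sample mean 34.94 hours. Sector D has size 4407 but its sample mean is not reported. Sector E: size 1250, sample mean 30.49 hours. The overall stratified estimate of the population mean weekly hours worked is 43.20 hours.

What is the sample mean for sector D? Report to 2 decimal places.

Σ Nₕx̄ₕ = N·μ, so 4407·x̄_D = 10276·43.20 − (1214·50.92 + 2559·49.46 + 846·34.94 + 1250·30.49).
= 443923.2 − 256056.76 = 187866.44.
x̄_D = 187866.44 / 4407 = 42.6291... → 42.63.

42.63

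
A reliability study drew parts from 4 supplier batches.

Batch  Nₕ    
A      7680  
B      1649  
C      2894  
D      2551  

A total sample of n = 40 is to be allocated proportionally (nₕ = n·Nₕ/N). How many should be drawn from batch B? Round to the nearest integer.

N = 7680 + 1649 + 2894 + 2551 = 14774.
n_B = 40·1649/14774 = 4.465... → 4.

4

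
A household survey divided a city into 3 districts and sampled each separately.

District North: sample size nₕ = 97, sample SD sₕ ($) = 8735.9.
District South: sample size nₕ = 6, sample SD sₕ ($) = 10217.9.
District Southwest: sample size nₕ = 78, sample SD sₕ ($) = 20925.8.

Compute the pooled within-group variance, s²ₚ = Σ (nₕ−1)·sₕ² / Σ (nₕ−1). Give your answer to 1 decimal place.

233515840.6

Degrees of freedom: 96 + 5 + 77 = 178.
Σ(nₕ−1)sₕ² = 96·76315948.81 + 5·104405480.41 + 77·437889105.64 = 41565819622.09.
s²ₚ = 41565819622.09 / 178 = 233515840.574... → 233515840.6.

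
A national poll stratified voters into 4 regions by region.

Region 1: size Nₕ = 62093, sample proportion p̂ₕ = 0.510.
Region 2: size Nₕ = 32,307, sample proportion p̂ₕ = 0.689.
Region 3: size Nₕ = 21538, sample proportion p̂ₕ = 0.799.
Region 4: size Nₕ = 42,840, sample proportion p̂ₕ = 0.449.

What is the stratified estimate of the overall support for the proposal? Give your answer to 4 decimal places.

Wₕ = Nₕ/N with N = 158778: 0.3911, 0.2035, 0.1356, 0.2698.
p̂_st = 0.3911·0.510 + 0.2035·0.689 + 0.1356·0.799 + 0.2698·0.449 ≈ 0.569166... → 0.5692.

0.5692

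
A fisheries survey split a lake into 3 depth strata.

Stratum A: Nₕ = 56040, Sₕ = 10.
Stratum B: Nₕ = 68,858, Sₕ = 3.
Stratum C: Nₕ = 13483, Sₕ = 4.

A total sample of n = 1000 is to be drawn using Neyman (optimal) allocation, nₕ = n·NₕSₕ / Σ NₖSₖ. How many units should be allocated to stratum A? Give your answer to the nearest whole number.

683

Σ NₕSₕ = 56040·10 + 68858·3 + 13483·4 = 820906.
Share for A: 560400/820906 = 0.68266.
n_A = 1000 × 0.68266 = 682.660... → 683.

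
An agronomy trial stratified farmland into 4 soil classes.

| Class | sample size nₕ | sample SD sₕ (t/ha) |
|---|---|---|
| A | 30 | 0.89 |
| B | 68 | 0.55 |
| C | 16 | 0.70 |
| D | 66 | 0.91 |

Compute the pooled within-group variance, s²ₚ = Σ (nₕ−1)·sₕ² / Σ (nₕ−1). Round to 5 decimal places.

A: (30−1)·0.89² = 29·0.7921 = 22.9709
B: (68−1)·0.55² = 67·0.3025 = 20.2675
C: (16−1)·0.70² = 15·0.49 = 7.35
D: (66−1)·0.91² = 65·0.8281 = 53.8265
Numerator = 104.4149; denominator = Σ(nₕ−1) = 176.
s²ₚ = 104.4149/176 = 0.5932665... → 0.59327.

0.59327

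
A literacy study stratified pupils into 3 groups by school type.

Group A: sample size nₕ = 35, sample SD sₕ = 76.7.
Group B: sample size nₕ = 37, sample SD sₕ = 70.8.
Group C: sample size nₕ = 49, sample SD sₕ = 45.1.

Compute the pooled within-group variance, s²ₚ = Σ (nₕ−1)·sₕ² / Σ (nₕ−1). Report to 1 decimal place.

4051.7

Degrees of freedom: 34 + 36 + 48 = 118.
Σ(nₕ−1)sₕ² = 34·5882.89 + 36·5012.64 + 48·2034.01 = 478105.78.
s²ₚ = 478105.78 / 118 = 4051.744... → 4051.7.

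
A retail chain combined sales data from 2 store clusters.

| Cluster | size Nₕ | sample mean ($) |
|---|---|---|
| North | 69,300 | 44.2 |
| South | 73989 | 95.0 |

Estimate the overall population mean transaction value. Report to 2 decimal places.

N = 143289; weights Wₕ = Nₕ/N = (0.4836, 0.5164).
x̄_st = Σ Wₕ·x̄ₕ = 0.4836·44.2 + 0.5164·95.0 ≈ 70.4312...
→ 70.43.

70.43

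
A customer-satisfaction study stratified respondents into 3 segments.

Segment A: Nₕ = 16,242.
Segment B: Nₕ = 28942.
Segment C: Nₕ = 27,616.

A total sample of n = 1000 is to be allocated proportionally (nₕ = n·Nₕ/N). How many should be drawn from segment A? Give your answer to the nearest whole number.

N = 16242 + 28942 + 27616 = 72800.
n_A = 1000·16242/72800 = 223.104... → 223.

223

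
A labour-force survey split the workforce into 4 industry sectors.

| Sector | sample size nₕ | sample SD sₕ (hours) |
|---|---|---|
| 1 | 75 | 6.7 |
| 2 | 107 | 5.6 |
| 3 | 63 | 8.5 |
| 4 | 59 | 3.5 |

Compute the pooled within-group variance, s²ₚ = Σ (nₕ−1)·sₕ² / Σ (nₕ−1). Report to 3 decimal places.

39.453

Degrees of freedom: 74 + 106 + 62 + 58 = 300.
Σ(nₕ−1)sₕ² = 74·44.89 + 106·31.36 + 62·72.25 + 58·12.25 = 11836.02.
s²ₚ = 11836.02 / 300 = 39.4534 → 39.453.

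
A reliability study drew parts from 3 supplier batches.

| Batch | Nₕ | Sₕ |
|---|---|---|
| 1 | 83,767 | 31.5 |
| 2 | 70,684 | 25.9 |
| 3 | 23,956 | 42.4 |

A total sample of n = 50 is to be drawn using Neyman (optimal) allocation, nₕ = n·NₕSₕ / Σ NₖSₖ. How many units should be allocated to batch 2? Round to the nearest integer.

1: NₕSₕ = 83767·31.5 = 2638660.5
2: NₕSₕ = 70684·25.9 = 1830715.6
3: NₕSₕ = 23956·42.4 = 1015734.4
Σ NₕSₕ = 5485110.5.
n_2 = 50·1830715.6/5485110.5 = 16.688... → 17.

17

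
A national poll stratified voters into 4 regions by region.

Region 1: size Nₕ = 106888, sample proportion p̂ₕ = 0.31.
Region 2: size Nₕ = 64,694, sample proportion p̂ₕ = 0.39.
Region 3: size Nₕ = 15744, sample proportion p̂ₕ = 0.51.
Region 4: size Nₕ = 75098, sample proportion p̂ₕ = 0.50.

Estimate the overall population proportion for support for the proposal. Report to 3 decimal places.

N = 106888 + 64694 + 15744 + 75098 = 262424.
Overall proportion = Σ (Nₕ/N)·p̂ₕ.
Σ Nₕp̂ₕ = 33135.28 + 25230.66 + 8029.44 + 37549 = 103944.38.
103944.38 / 262424 = 0.39609... → 0.396.

0.396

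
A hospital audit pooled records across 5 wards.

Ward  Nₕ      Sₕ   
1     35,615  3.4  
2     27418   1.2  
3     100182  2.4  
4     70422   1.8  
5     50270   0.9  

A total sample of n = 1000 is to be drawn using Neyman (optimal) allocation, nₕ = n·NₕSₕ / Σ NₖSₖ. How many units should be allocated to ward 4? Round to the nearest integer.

224

1: NₕSₕ = 35615·3.4 = 121091
2: NₕSₕ = 27418·1.2 = 32901.6
3: NₕSₕ = 100182·2.4 = 240436.8
4: NₕSₕ = 70422·1.8 = 126759.6
5: NₕSₕ = 50270·0.9 = 45243
Σ NₕSₕ = 566432.
n_4 = 1000·126759.6/566432 = 223.786... → 224.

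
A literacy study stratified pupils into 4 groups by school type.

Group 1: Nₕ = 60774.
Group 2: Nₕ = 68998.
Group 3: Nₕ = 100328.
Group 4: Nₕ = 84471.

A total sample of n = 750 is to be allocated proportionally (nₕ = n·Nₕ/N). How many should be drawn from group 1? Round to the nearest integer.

145

N = 60774 + 68998 + 100328 + 84471 = 314571.
n_1 = 750·60774/314571 = 144.897... → 145.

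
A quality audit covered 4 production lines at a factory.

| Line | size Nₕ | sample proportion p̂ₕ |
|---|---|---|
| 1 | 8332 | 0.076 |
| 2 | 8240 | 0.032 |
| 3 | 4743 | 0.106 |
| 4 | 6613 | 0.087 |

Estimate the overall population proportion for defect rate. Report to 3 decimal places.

0.071

N = 8332 + 8240 + 4743 + 6613 = 27928.
Overall proportion = Σ (Nₕ/N)·p̂ₕ.
Σ Nₕp̂ₕ = 633.232 + 263.68 + 502.758 + 575.331 = 1975.001.
1975.001 / 27928 = 0.07072... → 0.071.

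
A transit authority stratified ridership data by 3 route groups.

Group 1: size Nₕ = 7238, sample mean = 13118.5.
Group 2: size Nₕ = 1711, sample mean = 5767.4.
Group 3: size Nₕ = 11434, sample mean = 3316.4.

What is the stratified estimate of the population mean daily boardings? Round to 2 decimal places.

x̄_st = (Σ Nₕx̄ₕ) / (Σ Nₕ) = (7238·13118.5 + 1711·5767.4 + 11434·3316.4) / 20383
= 142739442 / 20383 = 7002.8672... → 7002.87.

7002.87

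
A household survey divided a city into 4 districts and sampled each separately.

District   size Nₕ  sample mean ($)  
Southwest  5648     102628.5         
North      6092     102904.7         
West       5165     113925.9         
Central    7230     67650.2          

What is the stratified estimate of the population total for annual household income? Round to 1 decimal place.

Estimate total by summing Nₕ·x̄ₕ over strata.
5648·102628.5 + 6092·102904.7 + 5165·113925.9 + 7230·67650.2 = 579645768 + 626895432.4 + 588427273.5 + 489110946 = 2284079419.9.

2284079419.9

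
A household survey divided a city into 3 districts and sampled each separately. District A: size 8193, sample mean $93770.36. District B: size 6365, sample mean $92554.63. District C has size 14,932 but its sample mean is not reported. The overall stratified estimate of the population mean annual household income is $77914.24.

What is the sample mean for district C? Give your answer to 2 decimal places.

62973.49

Σ Nₕx̄ₕ = N·μ, so 14932·x̄_C = 29490·77914.24 − (8193·93770.36 + 6365·92554.63).
= 2297690937.6 − 1357370779.43 = 940320158.17.
x̄_C = 940320158.17 / 14932 = 62973.4904... → 62973.49.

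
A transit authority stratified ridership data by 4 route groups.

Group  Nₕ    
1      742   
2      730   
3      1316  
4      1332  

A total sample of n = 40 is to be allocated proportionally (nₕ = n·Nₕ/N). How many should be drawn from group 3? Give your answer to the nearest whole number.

Share of group 3 = 1316/4120 = 0.31942.
Allocate 40 × 0.31942 = 12.777... → 13.

13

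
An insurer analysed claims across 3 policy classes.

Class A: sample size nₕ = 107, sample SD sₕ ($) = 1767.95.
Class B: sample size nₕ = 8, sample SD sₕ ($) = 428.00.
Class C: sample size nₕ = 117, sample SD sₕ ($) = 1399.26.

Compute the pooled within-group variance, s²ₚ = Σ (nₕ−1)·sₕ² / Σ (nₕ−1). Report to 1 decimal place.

Degrees of freedom: 106 + 7 + 116 = 229.
Σ(nₕ−1)sₕ² = 106·3125647.2025 + 7·183184 + 116·1957928.5476 = 559720602.9866.
s²ₚ = 559720602.9866 / 229 = 2444194.773... → 2444194.8.

2444194.8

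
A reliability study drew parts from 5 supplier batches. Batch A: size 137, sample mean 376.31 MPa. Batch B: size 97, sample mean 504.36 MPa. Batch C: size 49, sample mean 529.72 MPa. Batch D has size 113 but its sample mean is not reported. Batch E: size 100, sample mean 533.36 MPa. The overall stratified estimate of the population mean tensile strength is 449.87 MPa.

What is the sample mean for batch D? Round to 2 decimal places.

383.77

N = 137 + 97 + 49 + 113 + 100 = 496.
Overall total = μ·N = 449.87·496 = 223135.52.
Subtract the known strata: 137·376.31 + 97·504.36 + 49·529.72 + 100·533.36 = 179769.67.
Remaining total for batch D: 223135.52 − 179769.67 = 43365.85.
Divide by its size: 43365.85 / 113 = 383.7686... → 383.77.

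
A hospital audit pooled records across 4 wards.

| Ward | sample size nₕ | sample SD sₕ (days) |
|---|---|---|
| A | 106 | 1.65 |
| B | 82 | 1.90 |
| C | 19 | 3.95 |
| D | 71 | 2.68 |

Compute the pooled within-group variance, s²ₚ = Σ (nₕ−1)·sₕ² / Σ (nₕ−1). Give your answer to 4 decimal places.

A: (106−1)·1.65² = 105·2.7225 = 285.8625
B: (82−1)·1.90² = 81·3.61 = 292.41
C: (19−1)·3.95² = 18·15.6025 = 280.845
D: (71−1)·2.68² = 70·7.1824 = 502.768
Numerator = 1361.8855; denominator = Σ(nₕ−1) = 274.
s²ₚ = 1361.8855/274 = 4.970385... → 4.9704.

4.9704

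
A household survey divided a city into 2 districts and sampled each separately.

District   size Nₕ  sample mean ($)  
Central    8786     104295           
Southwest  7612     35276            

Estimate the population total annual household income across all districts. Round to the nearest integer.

Central: 8786·104295 = 916335870
Southwest: 7612·35276 = 268520912
τ̂ = Σ Nₕx̄ₕ = 1184856782.

1184856782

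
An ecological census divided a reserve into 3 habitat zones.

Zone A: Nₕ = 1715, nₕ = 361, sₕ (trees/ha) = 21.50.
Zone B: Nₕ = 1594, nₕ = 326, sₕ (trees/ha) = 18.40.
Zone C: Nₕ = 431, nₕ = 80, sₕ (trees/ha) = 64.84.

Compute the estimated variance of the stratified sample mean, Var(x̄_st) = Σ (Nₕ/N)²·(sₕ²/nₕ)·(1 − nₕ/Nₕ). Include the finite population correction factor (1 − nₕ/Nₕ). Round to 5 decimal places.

N = 3740; Wₕ = Nₕ/N.
zone A: (1715/3740)²·21.50²/361·(1 − 361/1715) = 0.21257359
zone B: (1594/3740)²·18.40²/326·(1 − 326/1594) = 0.15006604
zone C: (431/3740)²·64.84²/80·(1 − 80/431) = 0.56837793
Sum = 0.93101756 → 0.93102.

0.93102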